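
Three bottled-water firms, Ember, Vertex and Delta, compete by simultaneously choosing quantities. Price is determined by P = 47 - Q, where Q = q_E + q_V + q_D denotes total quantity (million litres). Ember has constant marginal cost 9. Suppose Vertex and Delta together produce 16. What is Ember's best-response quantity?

11

With rivals' combined output fixed at 16, Ember's profit is π_E = (47 - 16 - q_E)q_E - (9q_E) = (31 - q_E)q_E - (9q_E).
∂π_E/∂q_E = 22 - 2q_E = 0, so q_E = 11.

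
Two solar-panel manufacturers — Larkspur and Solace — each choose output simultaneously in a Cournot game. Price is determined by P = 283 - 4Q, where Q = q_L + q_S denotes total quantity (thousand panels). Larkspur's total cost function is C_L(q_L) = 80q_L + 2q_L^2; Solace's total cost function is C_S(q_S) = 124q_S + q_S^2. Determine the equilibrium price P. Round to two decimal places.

187.23

Larkspur's profit: π_L = (283 - 4Q)q_L - (80q_L + 2q_L²). Setting ∂π_L/∂q_L = 0: 203 - 12q_L - 4(q_S) = 0.
Solace's first-order condition: 159 - 10q_S - 4(q_L) = 0.
Rearranging gives the reaction functions q_L = (203 - 4q_S)/12 and q_S = (159 - 4q_L)/10.
Substituting one into the other gives q_L = 697/52 and q_S = 137/13.
Total output Q = 1245/52, so price P = 283 - 4·(1245/52) = 187.2308.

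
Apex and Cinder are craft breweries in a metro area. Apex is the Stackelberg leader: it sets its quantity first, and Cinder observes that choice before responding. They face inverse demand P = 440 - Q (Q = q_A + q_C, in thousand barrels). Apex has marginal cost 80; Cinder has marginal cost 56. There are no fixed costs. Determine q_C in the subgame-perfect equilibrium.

108

Solve by backward induction. Given q_A, the follower Cinder maximises π_C = (440 - q_A - q_C)q_C - 56q_C.
∂π_C/∂q_C = 384 - q_A - 2q_C = 0 gives the reaction function q_C = (384 - q_A)/2.
Apex substitutes q_C(q_A) into its own profit: π_A = q_A(440 - q_A - (384 - q_A)/2) - 80q_A = (248 - (1/2)q_A)q_A - 80q_A.
Maximising: ∂π_A/∂q_A = 168 - q_A = 0, giving q_A = 168.
Then q_C = (384 - 168)/2 = 108.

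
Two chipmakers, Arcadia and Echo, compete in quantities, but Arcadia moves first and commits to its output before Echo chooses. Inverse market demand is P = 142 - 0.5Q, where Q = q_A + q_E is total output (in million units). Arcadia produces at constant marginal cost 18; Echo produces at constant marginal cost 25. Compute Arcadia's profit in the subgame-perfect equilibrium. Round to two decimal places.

Solve by backward induction. Given q_A, the follower Echo maximises π_E = (142 - (1/2)q_A - (1/2)q_E)q_E - 25q_E.
Follower FOC: 117 - (1/2)q_A - q_E = 0, so q_E(q_A) = (117 - (1/2)q_A).
Arcadia substitutes q_E(q_A) into its own profit: π_A = q_A(142 - (1/2)q_A - (117 - (1/2)q_A)/2) - 18q_A = (167/2 - (1/4)q_A)q_A - 18q_A.
The leader's first-order condition 131/2 - (1/2)q_A = 0 yields q_A = 131.
Then q_E = (117 - (1/2)·131) = 103/2.
Price P = 142 - (1/2)·(365/2) = 203/4.
Arcadia's profit: (203/4 - 18)·131 = 4290.2500.

4290.25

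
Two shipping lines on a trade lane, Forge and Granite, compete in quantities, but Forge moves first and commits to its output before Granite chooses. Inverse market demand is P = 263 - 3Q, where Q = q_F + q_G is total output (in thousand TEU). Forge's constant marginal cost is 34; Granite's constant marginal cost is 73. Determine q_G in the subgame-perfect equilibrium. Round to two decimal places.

Solve by backward induction. Given q_F, the follower Granite maximises π_G = (263 - 3q_F - 3q_G)q_G - 73q_G.
Follower FOC: 190 - 3q_F - 6q_G = 0, so q_G(q_F) = (190 - 3q_F)/6.
The leader anticipates this reaction. Substituting into P = 263 - 3Q gives P = 168 - (3/2)q_F, so π_F = (168 - (3/2)q_F)q_F - 34q_F.
Leader FOC: 134 - 3q_F = 0, so q_F = 134/3.
Then q_G = (190 - 3·(134/3))/6 = 28/3.

9.33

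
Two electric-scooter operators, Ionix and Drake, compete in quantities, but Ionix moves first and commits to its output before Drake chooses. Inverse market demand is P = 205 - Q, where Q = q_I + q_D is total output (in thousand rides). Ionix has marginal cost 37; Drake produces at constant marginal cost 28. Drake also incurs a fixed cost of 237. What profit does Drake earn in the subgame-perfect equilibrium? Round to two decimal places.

Solve by backward induction. Given q_I, the follower Drake maximises π_D = (205 - q_I - q_D)q_D - 28q_D.
∂π_D/∂q_D = 177 - q_I - 2q_D = 0 gives the reaction function q_D = (177 - q_I)/2.
The leader anticipates this reaction. Substituting into P = 205 - Q gives P = 233/2 - (1/2)q_I, so π_I = (233/2 - (1/2)q_I)q_I - 37q_I.
The leader's first-order condition 159/2 - q_I = 0 yields q_I = 159/2.
Then q_D = (177 - 159/2)/2 = 195/4.
Price P = 205 - 513/4 = 307/4.
Drake's profit: (307/4 - 28)·(195/4) - 237 = 2139.5625.

2139.56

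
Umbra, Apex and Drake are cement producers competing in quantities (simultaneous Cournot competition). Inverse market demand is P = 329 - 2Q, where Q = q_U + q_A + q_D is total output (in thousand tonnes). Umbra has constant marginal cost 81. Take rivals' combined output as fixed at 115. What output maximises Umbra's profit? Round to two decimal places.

With rivals' combined output fixed at 115, Umbra's profit is π_U = (329 - 2·115 - 2q_U)q_U - (81q_U) = (99 - 2q_U)q_U - (81q_U).
∂π_U/∂q_U = 18 - 4q_U = 0, so q_U = 9/2.

4.50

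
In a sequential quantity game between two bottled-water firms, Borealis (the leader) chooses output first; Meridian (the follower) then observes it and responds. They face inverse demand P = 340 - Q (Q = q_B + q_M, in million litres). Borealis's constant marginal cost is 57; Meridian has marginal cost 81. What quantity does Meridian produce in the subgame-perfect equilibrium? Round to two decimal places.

Solve by backward induction. Given q_B, the follower Meridian maximises π_M = (340 - q_B - q_M)q_M - 81q_M.
Setting the follower's marginal profit to zero, 259 - q_B - 2q_M = 0, i.e. q_M = (259 - q_B)/2.
The leader anticipates this reaction. Substituting into P = 340 - Q gives P = 421/2 - (1/2)q_B, so π_B = (421/2 - (1/2)q_B)q_B - 57q_B.
Maximising: ∂π_B/∂q_B = 307/2 - q_B = 0, giving q_B = 307/2.
Then q_M = (259 - 307/2)/2 = 211/4.

52.75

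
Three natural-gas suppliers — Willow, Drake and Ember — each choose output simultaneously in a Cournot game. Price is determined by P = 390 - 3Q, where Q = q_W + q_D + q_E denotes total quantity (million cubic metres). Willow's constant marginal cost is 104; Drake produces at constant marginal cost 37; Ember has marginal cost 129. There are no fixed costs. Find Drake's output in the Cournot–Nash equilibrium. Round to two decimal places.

Willow's profit: π_W = (390 - 3Q)q_W - (104q_W). Setting ∂π_W/∂q_W = 0: 286 - 6q_W - 3(q_D + q_E) = 0.
Drake's first-order condition: 353 - 6q_D - 3(q_W + q_E) = 0.
Ember's first-order condition: 261 - 6q_E - 3(q_W + q_D) = 0.
Summing all 3 equations gives 900 − 12Q = 0, hence Q = 75.
Back-substituting: q_W = (286 − 225)/3 = 61/3, q_D = (353 − 225)/3 = 128/3, q_E = (261 − 225)/3 = 12.

42.67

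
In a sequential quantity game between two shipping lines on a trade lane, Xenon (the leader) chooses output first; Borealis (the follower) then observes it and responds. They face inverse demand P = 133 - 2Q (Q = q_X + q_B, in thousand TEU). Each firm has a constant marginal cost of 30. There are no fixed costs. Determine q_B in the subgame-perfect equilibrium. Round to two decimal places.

The follower Borealis best-responds to any q_X: π_B = (133 - 2Q)q_B - 30q_B.
Setting the follower's marginal profit to zero, 103 - 2q_X - 4q_B = 0, i.e. q_B = (103 - 2q_X)/4.
The leader anticipates this reaction. Substituting into P = 133 - 2Q gives P = 163/2 - q_X, so π_X = (163/2 - q_X)q_X - 30q_X.
Maximising: ∂π_X/∂q_X = 103/2 - 2q_X = 0, giving q_X = 103/4.
Then q_B = (103 - 2·(103/4))/4 = 103/8.

12.88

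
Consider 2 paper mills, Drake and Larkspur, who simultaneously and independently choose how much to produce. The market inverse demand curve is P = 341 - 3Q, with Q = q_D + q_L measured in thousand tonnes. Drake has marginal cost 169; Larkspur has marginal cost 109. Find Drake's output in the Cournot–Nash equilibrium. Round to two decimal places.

12.44

Drake's profit: π_D = (341 - 3Q)q_D - (169q_D). Setting ∂π_D/∂q_D = 0: 172 - 6q_D - 3(q_L) = 0.
Larkspur's profit: π_L = (341 - 3Q)q_L - (109q_L). Setting ∂π_L/∂q_L = 0: 232 - 6q_L - 3(q_D) = 0.
Best responses: q_D = (172 - 3q_L)/6, q_L = (232 - 3q_D)/6.
Solving the pair: q_D = 112/9, q_L = 292/9.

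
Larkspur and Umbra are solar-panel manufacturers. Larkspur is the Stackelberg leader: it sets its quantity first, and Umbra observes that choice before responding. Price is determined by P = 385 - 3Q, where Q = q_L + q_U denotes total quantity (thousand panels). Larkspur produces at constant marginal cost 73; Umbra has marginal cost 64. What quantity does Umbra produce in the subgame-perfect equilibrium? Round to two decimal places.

The follower Umbra best-responds to any q_L: π_U = (385 - 3Q)q_U - 64q_U.
Setting the follower's marginal profit to zero, 321 - 3q_L - 6q_U = 0, i.e. q_U = (321 - 3q_L)/6.
The leader anticipates this reaction. Substituting into P = 385 - 3Q gives P = 449/2 - (3/2)q_L, so π_L = (449/2 - (3/2)q_L)q_L - 73q_L.
Maximising: ∂π_L/∂q_L = 303/2 - 3q_L = 0, giving q_L = 101/2.
Then q_U = (321 - 3·(101/2))/6 = 113/4.

28.25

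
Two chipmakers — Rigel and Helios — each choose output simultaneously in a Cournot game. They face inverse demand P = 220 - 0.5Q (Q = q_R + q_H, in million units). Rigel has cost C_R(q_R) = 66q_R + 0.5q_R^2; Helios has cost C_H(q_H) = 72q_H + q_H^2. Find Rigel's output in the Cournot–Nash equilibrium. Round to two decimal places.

Rigel's profit: π_R = (220 - 0.5Q)q_R - (66q_R + (1/2)q_R²). Setting ∂π_R/∂q_R = 0: 154 - 2q_R - (1/2)(q_H) = 0.
Helios's profit: π_H = (220 - 0.5Q)q_H - (72q_H + q_H²). Setting ∂π_H/∂q_H = 0: 148 - 3q_H - (1/2)(q_R) = 0.
Best responses: q_R = (154 - (1/2)q_H)/2, q_H = (148 - (1/2)q_R)/3.
Solving the pair: q_R = 1552/23, q_H = 876/23.

67.48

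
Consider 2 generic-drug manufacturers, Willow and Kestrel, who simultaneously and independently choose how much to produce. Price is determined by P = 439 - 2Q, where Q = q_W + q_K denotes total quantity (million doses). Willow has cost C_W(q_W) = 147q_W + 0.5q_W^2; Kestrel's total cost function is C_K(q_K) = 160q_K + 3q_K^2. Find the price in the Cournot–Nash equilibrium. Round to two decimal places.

Willow's profit: π_W = (439 - 2Q)q_W - (147q_W + (1/2)q_W²). Setting ∂π_W/∂q_W = 0: 292 - 5q_W - 2(q_K) = 0.
Kestrel's first-order condition: 279 - 10q_K - 2(q_W) = 0.
So q_W = (292 - 2q_K)/5 and q_K = (279 - 2q_W)/10.
Substituting one into the other gives q_W = 1181/23 and q_K = 811/46.
Total output Q = 68.9783, so price P = 439 - 2·68.9783 = 301.0435.

301.04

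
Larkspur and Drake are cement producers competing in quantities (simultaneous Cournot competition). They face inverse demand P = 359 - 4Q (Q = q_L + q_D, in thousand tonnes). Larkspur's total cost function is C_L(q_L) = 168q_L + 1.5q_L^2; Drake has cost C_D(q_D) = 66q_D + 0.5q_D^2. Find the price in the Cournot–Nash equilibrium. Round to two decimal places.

214.13

Larkspur's profit: π_L = (359 - 4Q)q_L - (168q_L + (3/2)q_L²). Setting ∂π_L/∂q_L = 0: 191 - 11q_L - 4(q_D) = 0.
Drake's profit: π_D = (359 - 4Q)q_D - (66q_D + (1/2)q_D²). Setting ∂π_D/∂q_D = 0: 293 - 9q_D - 4(q_L) = 0.
So q_L = (191 - 4q_D)/11 and q_D = (293 - 4q_L)/9.
Substituting one into the other gives q_L = 547/83 and q_D = 29.6265.
Total output Q = 36.2169, so price P = 359 - 4·36.2169 = 214.1325.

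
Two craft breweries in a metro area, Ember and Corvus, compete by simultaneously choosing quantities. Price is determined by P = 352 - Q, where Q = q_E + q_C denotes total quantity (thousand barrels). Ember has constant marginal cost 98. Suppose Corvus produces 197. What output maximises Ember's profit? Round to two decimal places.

With the rival's output fixed at 197, Ember's profit is π_E = (352 - 197 - q_E)q_E - (98q_E) = (155 - q_E)q_E - (98q_E).
∂π_E/∂q_E = 57 - 2q_E = 0, so q_E = 57/2.

28.50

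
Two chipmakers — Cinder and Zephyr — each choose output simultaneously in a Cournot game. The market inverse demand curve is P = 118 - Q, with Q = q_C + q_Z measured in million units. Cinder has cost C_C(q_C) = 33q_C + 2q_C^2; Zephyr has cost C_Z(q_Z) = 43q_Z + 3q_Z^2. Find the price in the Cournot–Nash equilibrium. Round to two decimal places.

97.36

Cinder's profit: π_C = (118 - Q)q_C - (33q_C + 2q_C²). Setting ∂π_C/∂q_C = 0: 85 - 6q_C - (q_Z) = 0.
Zephyr's first-order condition: 75 - 8q_Z - (q_C) = 0.
So q_C = (85 - q_Z)/6 and q_Z = (75 - q_C)/8.
Solving the pair: q_C = 605/47, q_Z = 365/47.
Total output Q = 970/47, so price P = 118 - 970/47 = 97.3617.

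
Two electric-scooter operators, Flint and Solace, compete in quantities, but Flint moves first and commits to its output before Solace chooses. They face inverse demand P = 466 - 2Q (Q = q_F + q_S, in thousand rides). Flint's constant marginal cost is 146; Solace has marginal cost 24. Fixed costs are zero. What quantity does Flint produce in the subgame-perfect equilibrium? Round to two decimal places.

Solve by backward induction. Given q_F, the follower Solace maximises π_S = (466 - 2q_F - 2q_S)q_S - 24q_S.
Follower FOC: 442 - 2q_F - 4q_S = 0, so q_S(q_F) = (442 - 2q_F)/4.
Flint substitutes q_S(q_F) into its own profit: π_F = q_F(466 - 2q_F - (442 - 2q_F)/2) - 146q_F = (245 - q_F)q_F - 146q_F.
The leader's first-order condition 99 - 2q_F = 0 yields q_F = 99/2.
Then q_S = (442 - 2·(99/2))/4 = 343/4.

49.50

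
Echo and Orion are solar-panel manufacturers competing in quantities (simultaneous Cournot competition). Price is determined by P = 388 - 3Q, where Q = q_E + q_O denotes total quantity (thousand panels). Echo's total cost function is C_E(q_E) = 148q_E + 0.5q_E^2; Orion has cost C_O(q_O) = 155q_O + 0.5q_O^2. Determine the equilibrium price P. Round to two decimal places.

Echo's profit: π_E = (388 - 3Q)q_E - (148q_E + (1/2)q_E²). Setting ∂π_E/∂q_E = 0: 240 - 7q_E - 3(q_O) = 0.
Orion's first-order condition: 233 - 7q_O - 3(q_E) = 0.
So q_E = (240 - 3q_O)/7 and q_O = (233 - 3q_E)/7.
Substituting one into the other gives q_E = 981/40 and q_O = 911/40.
Total output Q = 473/10, so price P = 388 - 3·(473/10) = 246.1000.

246.10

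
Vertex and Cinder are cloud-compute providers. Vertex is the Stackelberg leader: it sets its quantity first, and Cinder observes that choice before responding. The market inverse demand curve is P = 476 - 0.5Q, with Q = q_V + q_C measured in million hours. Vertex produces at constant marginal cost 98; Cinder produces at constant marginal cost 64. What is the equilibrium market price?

184

Solve by backward induction. Given q_V, the follower Cinder maximises π_C = (476 - (1/2)q_V - (1/2)q_C)q_C - 64q_C.
∂π_C/∂q_C = 412 - (1/2)q_V - q_C = 0 gives the reaction function q_C = (412 - (1/2)q_V).
Vertex substitutes q_C(q_V) into its own profit: π_V = q_V(476 - (1/2)q_V - (412 - (1/2)q_V)/2) - 98q_V = (270 - (1/4)q_V)q_V - 98q_V.
The leader's first-order condition 172 - (1/2)q_V = 0 yields q_V = 344.
Then q_C = (412 - (1/2)·344) = 240.
Total output Q = 584, so price P = 476 - (1/2)·584 = 184.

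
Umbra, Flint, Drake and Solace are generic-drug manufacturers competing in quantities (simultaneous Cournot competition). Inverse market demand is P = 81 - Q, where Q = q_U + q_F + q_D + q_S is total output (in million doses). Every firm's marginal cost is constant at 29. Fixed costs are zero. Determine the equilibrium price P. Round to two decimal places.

Each firm earns π_i = (81 - Q)q_i - 29q_i.
First-order condition (treating rivals' output as given): 52 - 2q_i - Σ_{j≠i} q_j = 0.
By symmetry each firm produces the same amount; substituting Σ_{j≠i} q_j = 3q_i yields q_i = 52/5.
Total output Q = 208/5, so price P = 81 - 208/5 = 197/5.

39.40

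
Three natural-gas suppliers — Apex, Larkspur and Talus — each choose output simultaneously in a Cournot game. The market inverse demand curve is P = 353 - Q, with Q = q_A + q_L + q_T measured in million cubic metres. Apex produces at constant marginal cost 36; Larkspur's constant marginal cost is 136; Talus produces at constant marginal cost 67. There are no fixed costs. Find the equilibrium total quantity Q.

Apex's profit: π_A = (353 - Q)q_A - (36q_A). Setting ∂π_A/∂q_A = 0: 317 - 2q_A - (q_L + q_T) = 0.
Larkspur's profit: π_L = (353 - Q)q_L - (136q_L). Setting ∂π_L/∂q_L = 0: 217 - 2q_L - (q_A + q_T) = 0.
Talus's profit: π_T = (353 - Q)q_T - (67q_T). Setting ∂π_T/∂q_T = 0: 286 - 2q_T - (q_A + q_L) = 0.
Summing all 3 equations gives 820 − 4Q = 0, hence Q = 205.
Back-substituting: q_A = (317 − 205) = 112, q_L = (217 − 205) = 12, q_T = (286 − 205) = 81.
Total output Q = 112 + 12 + 81 = 205.

205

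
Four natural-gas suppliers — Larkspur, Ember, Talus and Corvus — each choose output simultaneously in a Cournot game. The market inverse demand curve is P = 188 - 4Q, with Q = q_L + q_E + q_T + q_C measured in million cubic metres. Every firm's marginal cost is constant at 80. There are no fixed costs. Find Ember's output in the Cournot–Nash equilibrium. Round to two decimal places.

5.40

A representative firm's profit is π_i = q_i(188 - 4Q) - 80q_i.
Setting ∂π_i/∂q_i = 0 with rivals' quantities fixed: 108 - 8q_i - 4·Σ_{j≠i} q_j = 0.
With identical firms every q_j equals q_i, so Σ_{j≠i} q_j = 3q_i and 108 = 20q_i, giving q_i = 27/5.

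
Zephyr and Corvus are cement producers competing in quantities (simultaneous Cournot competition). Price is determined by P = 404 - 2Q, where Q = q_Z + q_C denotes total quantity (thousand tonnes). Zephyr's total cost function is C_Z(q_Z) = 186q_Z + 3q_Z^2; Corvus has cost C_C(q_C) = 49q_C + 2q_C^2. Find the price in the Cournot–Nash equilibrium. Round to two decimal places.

294.84

Zephyr's profit: π_Z = (404 - 2Q)q_Z - (186q_Z + 3q_Z²). Setting ∂π_Z/∂q_Z = 0: 218 - 10q_Z - 2(q_C) = 0.
Corvus's first-order condition: 355 - 8q_C - 2(q_Z) = 0.
Rearranging gives the reaction functions q_Z = (218 - 2q_C)/10 and q_C = (355 - 2q_Z)/8.
Substituting one into the other gives q_Z = 517/38 and q_C = 1557/38.
Total output Q = 1037/19, so price P = 404 - 2·(1037/19) = 294.8421.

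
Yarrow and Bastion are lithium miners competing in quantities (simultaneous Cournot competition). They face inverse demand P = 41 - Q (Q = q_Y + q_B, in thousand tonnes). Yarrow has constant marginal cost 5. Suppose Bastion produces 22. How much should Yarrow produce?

With the rival's output fixed at 22, Yarrow's profit is π_Y = (41 - 22 - q_Y)q_Y - (5q_Y) = (19 - q_Y)q_Y - (5q_Y).
∂π_Y/∂q_Y = 14 - 2q_Y = 0, so q_Y = 7.

7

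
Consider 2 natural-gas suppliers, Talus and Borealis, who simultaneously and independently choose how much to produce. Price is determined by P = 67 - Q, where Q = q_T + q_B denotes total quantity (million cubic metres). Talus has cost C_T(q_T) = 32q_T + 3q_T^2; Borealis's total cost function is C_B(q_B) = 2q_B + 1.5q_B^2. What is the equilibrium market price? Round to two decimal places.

Talus's profit: π_T = (67 - Q)q_T - (32q_T + 3q_T²). Setting ∂π_T/∂q_T = 0: 35 - 8q_T - (q_B) = 0.
Borealis's profit: π_B = (67 - Q)q_B - (2q_B + (3/2)q_B²). Setting ∂π_B/∂q_B = 0: 65 - 5q_B - (q_T) = 0.
Best responses: q_T = (35 - q_B)/8, q_B = (65 - q_T)/5.
Substituting one into the other gives q_T = 110/39 and q_B = 485/39.
Total output Q = 595/39, so price P = 67 - 595/39 = 51.7436.

51.74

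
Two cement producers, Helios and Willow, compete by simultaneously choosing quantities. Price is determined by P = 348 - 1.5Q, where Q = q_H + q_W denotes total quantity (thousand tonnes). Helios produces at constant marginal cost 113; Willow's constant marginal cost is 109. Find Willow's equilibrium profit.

Helios's profit: π_H = (348 - 1.5Q)q_H - (113q_H). Setting ∂π_H/∂q_H = 0: 235 - 3q_H - (3/2)(q_W) = 0.
Willow's first-order condition: 239 - 3q_W - (3/2)(q_H) = 0.
So q_H = (235 - (3/2)q_W)/3 and q_W = (239 - (3/2)q_H)/3.
Solving the pair: q_H = 154/3, q_W = 54.
Price P = 348 - (3/2)·(316/3) = 190.
Willow's profit: (190 - 109)·54 = 4374.

4374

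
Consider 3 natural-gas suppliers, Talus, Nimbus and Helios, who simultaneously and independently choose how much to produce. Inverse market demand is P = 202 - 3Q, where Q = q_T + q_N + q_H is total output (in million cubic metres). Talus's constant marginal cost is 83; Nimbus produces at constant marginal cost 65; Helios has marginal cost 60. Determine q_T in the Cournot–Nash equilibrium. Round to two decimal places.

6.50

Talus's profit: π_T = (202 - 3Q)q_T - (83q_T). Setting ∂π_T/∂q_T = 0: 119 - 6q_T - 3(q_N + q_H) = 0.
Nimbus's first-order condition: 137 - 6q_N - 3(q_T + q_H) = 0.
Helios's profit: π_H = (202 - 3Q)q_H - (60q_H). Setting ∂π_H/∂q_H = 0: 142 - 6q_H - 3(q_T + q_N) = 0.
Adding the 3 first-order conditions: 398 − 12Q = 0, so Q = 199/6.
Back-substituting: q_T = (119 − 199/2)/3 = 13/2, q_N = (137 − 199/2)/3 = 25/2, q_H = (142 − 199/2)/3 = 85/6.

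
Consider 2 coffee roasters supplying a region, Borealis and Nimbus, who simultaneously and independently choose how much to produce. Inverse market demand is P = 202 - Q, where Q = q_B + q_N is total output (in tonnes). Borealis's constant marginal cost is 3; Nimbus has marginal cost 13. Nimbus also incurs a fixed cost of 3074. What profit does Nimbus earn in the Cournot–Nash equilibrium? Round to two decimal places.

486.11

Borealis's profit: π_B = (202 - Q)q_B - (3q_B). Setting ∂π_B/∂q_B = 0: 199 - 2q_B - (q_N) = 0.
Nimbus's profit: π_N = (202 - Q)q_N - (13q_N). Setting ∂π_N/∂q_N = 0: 189 - 2q_N - (q_B) = 0.
Best responses: q_B = (199 - q_N)/2, q_N = (189 - q_B)/2.
Solving the pair: q_B = 209/3, q_N = 179/3.
Price P = 202 - 388/3 = 218/3.
Nimbus's profit: (218/3 - 13)·(179/3) - 3074 = 486.1111.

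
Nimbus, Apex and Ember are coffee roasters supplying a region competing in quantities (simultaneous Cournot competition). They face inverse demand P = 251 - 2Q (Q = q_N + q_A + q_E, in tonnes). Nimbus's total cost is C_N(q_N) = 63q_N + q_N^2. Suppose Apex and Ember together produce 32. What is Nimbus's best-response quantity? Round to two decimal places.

With rivals' combined output fixed at 32, Nimbus's profit is π_N = (251 - 2·32 - 2q_N)q_N - (63q_N + q_N²) = (187 - 2q_N)q_N - (63q_N + q_N²).
∂π_N/∂q_N = 124 - 6q_N = 0, so q_N = 62/3.

20.67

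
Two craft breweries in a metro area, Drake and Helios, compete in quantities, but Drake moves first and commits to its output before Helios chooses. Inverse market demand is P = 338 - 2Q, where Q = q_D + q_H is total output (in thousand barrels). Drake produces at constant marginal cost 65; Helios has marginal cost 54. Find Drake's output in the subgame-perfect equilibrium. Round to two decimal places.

The follower Helios best-responds to any q_D: π_H = (338 - 2Q)q_H - 54q_H.
∂π_H/∂q_H = 284 - 2q_D - 4q_H = 0 gives the reaction function q_H = (284 - 2q_D)/4.
The leader anticipates this reaction. Substituting into P = 338 - 2Q gives P = 196 - q_D, so π_D = (196 - q_D)q_D - 65q_D.
Leader FOC: 131 - 2q_D = 0, so q_D = 131/2.
Then q_H = (284 - 2·(131/2))/4 = 153/4.

65.50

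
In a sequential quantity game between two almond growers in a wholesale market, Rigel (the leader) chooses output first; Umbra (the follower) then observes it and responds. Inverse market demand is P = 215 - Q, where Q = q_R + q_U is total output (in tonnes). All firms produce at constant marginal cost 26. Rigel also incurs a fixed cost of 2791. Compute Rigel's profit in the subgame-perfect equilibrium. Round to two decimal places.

1674.13

The follower Umbra best-responds to any q_R: π_U = (215 - Q)q_U - 26q_U.
Setting the follower's marginal profit to zero, 189 - q_R - 2q_U = 0, i.e. q_U = (189 - q_R)/2.
The leader anticipates this reaction. Substituting into P = 215 - Q gives P = 241/2 - (1/2)q_R, so π_R = (241/2 - (1/2)q_R)q_R - 26q_R.
The leader's first-order condition 189/2 - q_R = 0 yields q_R = 189/2.
Then q_U = (189 - 189/2)/2 = 189/4.
Price P = 215 - 567/4 = 293/4.
Rigel's profit: (293/4 - 26)·(189/2) - 2791 = 1674.1250.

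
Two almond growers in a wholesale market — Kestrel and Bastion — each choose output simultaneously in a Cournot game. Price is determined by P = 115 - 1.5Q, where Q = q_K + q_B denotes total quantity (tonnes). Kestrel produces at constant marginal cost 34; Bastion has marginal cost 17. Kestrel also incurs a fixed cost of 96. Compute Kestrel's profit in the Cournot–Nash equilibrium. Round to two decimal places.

Kestrel's profit: π_K = (115 - 1.5Q)q_K - (34q_K). Setting ∂π_K/∂q_K = 0: 81 - 3q_K - (3/2)(q_B) = 0.
Bastion's first-order condition: 98 - 3q_B - (3/2)(q_K) = 0.
Best responses: q_K = (81 - (3/2)q_B)/3, q_B = (98 - (3/2)q_K)/3.
Solving the pair: q_K = 128/9, q_B = 230/9.
Price P = 115 - (3/2)·(358/9) = 166/3.
Kestrel's profit: (166/3 - 34)·(128/9) - 96 = 207.4074.

207.41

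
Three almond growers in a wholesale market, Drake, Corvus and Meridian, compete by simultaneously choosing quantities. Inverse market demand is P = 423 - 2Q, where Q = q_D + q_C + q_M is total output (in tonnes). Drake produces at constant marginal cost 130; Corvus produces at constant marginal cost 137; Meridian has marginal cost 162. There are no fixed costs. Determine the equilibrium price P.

Drake's profit: π_D = (423 - 2Q)q_D - (130q_D). Setting ∂π_D/∂q_D = 0: 293 - 4q_D - 2(q_C + q_M) = 0.
Corvus's profit: π_C = (423 - 2Q)q_C - (137q_C). Setting ∂π_C/∂q_C = 0: 286 - 4q_C - 2(q_D + q_M) = 0.
Meridian's profit: π_M = (423 - 2Q)q_M - (162q_M). Setting ∂π_M/∂q_M = 0: 261 - 4q_M - 2(q_D + q_C) = 0.
Adding the 3 conditions: 840 − 4Q − 4Q = 0, i.e. Q = 105.
Back-substituting: q_D = (293 − 210)/2 = 83/2, q_C = (286 − 210)/2 = 38, q_M = (261 − 210)/2 = 51/2.
Total output Q = 105, so price P = 423 - 2·105 = 213.

213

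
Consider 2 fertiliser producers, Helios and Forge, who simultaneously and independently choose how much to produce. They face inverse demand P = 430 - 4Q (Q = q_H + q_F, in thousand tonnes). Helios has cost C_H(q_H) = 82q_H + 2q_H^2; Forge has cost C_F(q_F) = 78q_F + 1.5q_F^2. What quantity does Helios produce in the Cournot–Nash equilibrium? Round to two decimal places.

Helios's profit: π_H = (430 - 4Q)q_H - (82q_H + 2q_H²). Setting ∂π_H/∂q_H = 0: 348 - 12q_H - 4(q_F) = 0.
Forge's first-order condition: 352 - 11q_F - 4(q_H) = 0.
So q_H = (348 - 4q_F)/12 and q_F = (352 - 4q_H)/11.
Substituting one into the other gives q_H = 605/29 and q_F = 708/29.

20.86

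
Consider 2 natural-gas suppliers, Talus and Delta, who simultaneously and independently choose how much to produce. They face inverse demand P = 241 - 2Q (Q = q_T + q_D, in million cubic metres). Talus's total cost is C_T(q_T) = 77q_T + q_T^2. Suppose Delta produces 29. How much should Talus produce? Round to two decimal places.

17.67

With the rival's output fixed at 29, Talus's profit is π_T = (241 - 2·29 - 2q_T)q_T - (77q_T + q_T²) = (183 - 2q_T)q_T - (77q_T + q_T²).
∂π_T/∂q_T = 106 - 6q_T = 0, so q_T = 53/3.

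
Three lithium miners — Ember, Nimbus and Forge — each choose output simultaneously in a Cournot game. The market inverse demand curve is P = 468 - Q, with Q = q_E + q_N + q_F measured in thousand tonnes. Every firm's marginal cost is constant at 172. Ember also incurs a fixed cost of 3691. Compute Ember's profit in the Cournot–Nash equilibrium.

Each firm earns π_i = (468 - Q)q_i - 172q_i.
First-order condition (treating rivals' output as given): 296 - 2q_i - Σ_{j≠i} q_j = 0.
By symmetry each firm produces the same amount; substituting Σ_{j≠i} q_j = 2q_i yields q_i = 296/4 = 74.
Price P = 468 - 222 = 246.
Ember's profit: (246 - 172)·74 - 3691 = 1785.

1785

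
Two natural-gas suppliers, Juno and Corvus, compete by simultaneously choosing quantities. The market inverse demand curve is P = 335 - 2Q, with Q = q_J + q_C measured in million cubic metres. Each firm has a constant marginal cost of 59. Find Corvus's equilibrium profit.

Each firm earns π_i = (335 - 2Q)q_i - 59q_i.
Setting ∂π_i/∂q_i = 0 with rivals' quantities fixed: 276 - 4q_i - 2q_j = 0.
By symmetry each firm produces the same amount; substituting q_j = q_i yields q_i = 276/6 = 46.
Price P = 335 - 2·92 = 151.
Corvus's profit: (151 - 59)·46 = 4232.

4232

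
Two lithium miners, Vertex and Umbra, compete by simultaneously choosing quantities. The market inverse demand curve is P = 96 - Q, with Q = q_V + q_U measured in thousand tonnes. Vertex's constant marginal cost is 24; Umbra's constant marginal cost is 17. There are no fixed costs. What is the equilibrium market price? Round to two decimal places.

45.67

Vertex's profit: π_V = (96 - Q)q_V - (24q_V). Setting ∂π_V/∂q_V = 0: 72 - 2q_V - (q_U) = 0.
Umbra's profit: π_U = (96 - Q)q_U - (17q_U). Setting ∂π_U/∂q_U = 0: 79 - 2q_U - (q_V) = 0.
Rearranging gives the reaction functions q_V = (72 - q_U)/2 and q_U = (79 - q_V)/2.
Substituting one into the other gives q_V = 65/3 and q_U = 86/3.
Total output Q = 151/3, so price P = 96 - 151/3 = 137/3.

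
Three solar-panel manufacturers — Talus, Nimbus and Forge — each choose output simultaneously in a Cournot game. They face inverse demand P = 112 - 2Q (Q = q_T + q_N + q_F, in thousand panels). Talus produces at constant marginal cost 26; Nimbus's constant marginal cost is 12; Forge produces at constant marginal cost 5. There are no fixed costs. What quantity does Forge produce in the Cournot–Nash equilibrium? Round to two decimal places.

Talus's profit: π_T = (112 - 2Q)q_T - (26q_T). Setting ∂π_T/∂q_T = 0: 86 - 4q_T - 2(q_N + q_F) = 0.
Nimbus's profit: π_N = (112 - 2Q)q_N - (12q_N). Setting ∂π_N/∂q_N = 0: 100 - 4q_N - 2(q_T + q_F) = 0.
Forge's profit: π_F = (112 - 2Q)q_F - (5q_F). Setting ∂π_F/∂q_F = 0: 107 - 4q_F - 2(q_T + q_N) = 0.
Adding the 3 first-order conditions: 293 − 8Q = 0, so Q = 293/8.
Back-substituting: q_T = (86 − 293/4)/2 = 51/8, q_N = (100 − 293/4)/2 = 107/8, q_F = (107 − 293/4)/2 = 135/8.

16.88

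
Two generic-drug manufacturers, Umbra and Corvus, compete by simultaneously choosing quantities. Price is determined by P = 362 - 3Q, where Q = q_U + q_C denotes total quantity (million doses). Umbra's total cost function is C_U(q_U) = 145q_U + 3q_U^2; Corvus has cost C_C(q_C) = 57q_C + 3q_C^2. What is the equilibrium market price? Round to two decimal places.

257.60

Umbra's profit: π_U = (362 - 3Q)q_U - (145q_U + 3q_U²). Setting ∂π_U/∂q_U = 0: 217 - 12q_U - 3(q_C) = 0.
Corvus's first-order condition: 305 - 12q_C - 3(q_U) = 0.
Best responses: q_U = (217 - 3q_C)/12, q_C = (305 - 3q_U)/12.
Solving the pair: q_U = 563/45, q_C = 1003/45.
Total output Q = 174/5, so price P = 362 - 3·(174/5) = 1288/5.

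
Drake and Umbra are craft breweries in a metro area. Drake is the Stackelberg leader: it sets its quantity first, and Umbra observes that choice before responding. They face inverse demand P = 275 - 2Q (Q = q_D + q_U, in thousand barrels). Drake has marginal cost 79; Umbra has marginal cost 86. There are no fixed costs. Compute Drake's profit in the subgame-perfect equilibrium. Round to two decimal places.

Solve by backward induction. Given q_D, the follower Umbra maximises π_U = (275 - 2q_D - 2q_U)q_U - 86q_U.
∂π_U/∂q_U = 189 - 2q_D - 4q_U = 0 gives the reaction function q_U = (189 - 2q_D)/4.
The leader anticipates this reaction. Substituting into P = 275 - 2Q gives P = 361/2 - q_D, so π_D = (361/2 - q_D)q_D - 79q_D.
Leader FOC: 203/2 - 2q_D = 0, so q_D = 203/4.
Then q_U = (189 - 2·(203/4))/4 = 175/8.
Price P = 275 - 2·(581/8) = 519/4.
Drake's profit: (519/4 - 79)·(203/4) = 2575.5625.

2575.56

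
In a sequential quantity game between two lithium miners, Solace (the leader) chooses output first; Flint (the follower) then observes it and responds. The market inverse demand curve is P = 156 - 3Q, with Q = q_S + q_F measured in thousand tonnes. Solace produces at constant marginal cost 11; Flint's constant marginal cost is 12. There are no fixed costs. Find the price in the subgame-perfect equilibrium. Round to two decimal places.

The follower Flint best-responds to any q_S: π_F = (156 - 3Q)q_F - 12q_F.
∂π_F/∂q_F = 144 - 3q_S - 6q_F = 0 gives the reaction function q_F = (144 - 3q_S)/6.
Solace substitutes q_F(q_S) into its own profit: π_S = q_S(156 - 3q_S - (144 - 3q_S)/2) - 11q_S = (84 - (3/2)q_S)q_S - 11q_S.
Maximising: ∂π_S/∂q_S = 73 - 3q_S = 0, giving q_S = 73/3.
Then q_F = (144 - 3·(73/3))/6 = 71/6.
Total output Q = 217/6, so price P = 156 - 3·(217/6) = 95/2.

47.50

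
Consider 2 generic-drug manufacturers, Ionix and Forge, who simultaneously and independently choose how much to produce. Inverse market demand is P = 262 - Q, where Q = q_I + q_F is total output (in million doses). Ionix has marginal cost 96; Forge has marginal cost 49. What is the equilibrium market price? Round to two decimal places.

Ionix's profit: π_I = (262 - Q)q_I - (96q_I). Setting ∂π_I/∂q_I = 0: 166 - 2q_I - (q_F) = 0.
Forge's profit: π_F = (262 - Q)q_F - (49q_F). Setting ∂π_F/∂q_F = 0: 213 - 2q_F - (q_I) = 0.
Best responses: q_I = (166 - q_F)/2, q_F = (213 - q_I)/2.
Solving the pair: q_I = 119/3, q_F = 260/3.
Total output Q = 379/3, so price P = 262 - 379/3 = 407/3.

135.67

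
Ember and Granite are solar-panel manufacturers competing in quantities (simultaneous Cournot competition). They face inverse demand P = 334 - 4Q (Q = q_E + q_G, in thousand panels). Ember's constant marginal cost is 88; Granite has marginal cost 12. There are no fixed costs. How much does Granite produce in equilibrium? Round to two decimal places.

33.17

Ember's profit: π_E = (334 - 4Q)q_E - (88q_E). Setting ∂π_E/∂q_E = 0: 246 - 8q_E - 4(q_G) = 0.
Granite's first-order condition: 322 - 8q_G - 4(q_E) = 0.
Best responses: q_E = (246 - 4q_G)/8, q_G = (322 - 4q_E)/8.
Solving the pair: q_E = 85/6, q_G = 199/6.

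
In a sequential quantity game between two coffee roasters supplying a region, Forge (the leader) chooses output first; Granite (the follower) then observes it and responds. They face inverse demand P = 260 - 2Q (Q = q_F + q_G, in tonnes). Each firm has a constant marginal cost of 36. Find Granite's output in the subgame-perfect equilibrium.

The follower Granite best-responds to any q_F: π_G = (260 - 2Q)q_G - 36q_G.
∂π_G/∂q_G = 224 - 2q_F - 4q_G = 0 gives the reaction function q_G = (224 - 2q_F)/4.
The leader anticipates this reaction. Substituting into P = 260 - 2Q gives P = 148 - q_F, so π_F = (148 - q_F)q_F - 36q_F.
Maximising: ∂π_F/∂q_F = 112 - 2q_F = 0, giving q_F = 56.
Then q_G = (224 - 2·56)/4 = 28.

28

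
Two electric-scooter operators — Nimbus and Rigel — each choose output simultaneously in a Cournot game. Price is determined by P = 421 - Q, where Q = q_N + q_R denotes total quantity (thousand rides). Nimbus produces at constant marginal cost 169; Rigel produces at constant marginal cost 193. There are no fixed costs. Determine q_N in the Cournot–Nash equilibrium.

92

Nimbus's profit: π_N = (421 - Q)q_N - (169q_N). Setting ∂π_N/∂q_N = 0: 252 - 2q_N - (q_R) = 0.
Rigel's first-order condition: 228 - 2q_R - (q_N) = 0.
So q_N = (252 - q_R)/2 and q_R = (228 - q_N)/2.
Solving the pair: q_N = 92, q_R = 68.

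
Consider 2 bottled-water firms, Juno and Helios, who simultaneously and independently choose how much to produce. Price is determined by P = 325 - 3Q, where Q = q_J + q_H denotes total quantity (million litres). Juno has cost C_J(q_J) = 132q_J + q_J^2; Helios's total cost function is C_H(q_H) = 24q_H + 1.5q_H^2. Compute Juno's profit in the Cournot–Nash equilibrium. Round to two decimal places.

Juno's profit: π_J = (325 - 3Q)q_J - (132q_J + q_J²). Setting ∂π_J/∂q_J = 0: 193 - 8q_J - 3(q_H) = 0.
Helios's profit: π_H = (325 - 3Q)q_H - (24q_H + (3/2)q_H²). Setting ∂π_H/∂q_H = 0: 301 - 9q_H - 3(q_J) = 0.
Rearranging gives the reaction functions q_J = (193 - 3q_H)/8 and q_H = (301 - 3q_J)/9.
Substituting one into the other gives q_J = 278/21 and q_H = 1829/63.
Price P = 325 - 3·42.2698 = 198.1905.
Juno's profit: 198.1905·(278/21) - 132·(278/21) - (278/21)² = 700.9887.

700.99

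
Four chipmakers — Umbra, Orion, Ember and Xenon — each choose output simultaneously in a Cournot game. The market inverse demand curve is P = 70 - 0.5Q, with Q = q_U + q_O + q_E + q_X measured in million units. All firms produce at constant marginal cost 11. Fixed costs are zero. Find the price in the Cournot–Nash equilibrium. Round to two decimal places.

22.80

Each firm earns π_i = (70 - 0.5Q)q_i - 11q_i.
First-order condition (treating rivals' output as given): 59 - q_i - (1/2)·Σ_{j≠i} q_j = 0.
With identical firms every q_j equals q_i, so Σ_{j≠i} q_j = 3q_i and 59 = (5/2)q_i, giving q_i = 118/5.
Total output Q = 472/5, so price P = 70 - (1/2)·(472/5) = 114/5.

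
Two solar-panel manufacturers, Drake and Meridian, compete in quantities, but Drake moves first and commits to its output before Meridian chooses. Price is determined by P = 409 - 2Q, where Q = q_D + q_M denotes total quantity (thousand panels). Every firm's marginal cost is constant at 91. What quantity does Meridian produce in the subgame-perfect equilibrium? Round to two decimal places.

The follower Meridian best-responds to any q_D: π_M = (409 - 2Q)q_M - 91q_M.
Follower FOC: 318 - 2q_D - 4q_M = 0, so q_M(q_D) = (318 - 2q_D)/4.
The leader anticipates this reaction. Substituting into P = 409 - 2Q gives P = 250 - q_D, so π_D = (250 - q_D)q_D - 91q_D.
Leader FOC: 159 - 2q_D = 0, so q_D = 159/2.
Then q_M = (318 - 2·(159/2))/4 = 159/4.

39.75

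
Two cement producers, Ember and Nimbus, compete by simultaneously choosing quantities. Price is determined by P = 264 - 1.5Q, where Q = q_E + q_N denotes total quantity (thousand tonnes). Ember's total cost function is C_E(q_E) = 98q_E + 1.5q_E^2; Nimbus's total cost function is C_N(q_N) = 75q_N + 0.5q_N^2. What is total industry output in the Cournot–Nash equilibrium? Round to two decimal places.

58.18

Ember's profit: π_E = (264 - 1.5Q)q_E - (98q_E + (3/2)q_E²). Setting ∂π_E/∂q_E = 0: 166 - 6q_E - (3/2)(q_N) = 0.
Nimbus's first-order condition: 189 - 4q_N - (3/2)(q_E) = 0.
Best responses: q_E = (166 - (3/2)q_N)/6, q_N = (189 - (3/2)q_E)/4.
Solving the pair: q_E = 1522/87, q_N = 1180/29.
Total output Q = 1522/87 + 1180/29 = 58.1839.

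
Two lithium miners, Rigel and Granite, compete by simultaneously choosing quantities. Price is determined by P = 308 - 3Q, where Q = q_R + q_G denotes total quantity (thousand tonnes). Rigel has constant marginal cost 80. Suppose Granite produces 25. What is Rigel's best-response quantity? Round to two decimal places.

25.50

With the rival's output fixed at 25, Rigel's profit is π_R = (308 - 3·25 - 3q_R)q_R - (80q_R) = (233 - 3q_R)q_R - (80q_R).
∂π_R/∂q_R = 153 - 6q_R = 0, so q_R = 51/2.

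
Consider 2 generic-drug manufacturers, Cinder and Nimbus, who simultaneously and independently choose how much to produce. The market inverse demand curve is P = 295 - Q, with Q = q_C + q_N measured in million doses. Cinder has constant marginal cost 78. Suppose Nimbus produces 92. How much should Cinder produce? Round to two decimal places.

With the rival's output fixed at 92, Cinder's profit is π_C = (295 - 92 - q_C)q_C - (78q_C) = (203 - q_C)q_C - (78q_C).
∂π_C/∂q_C = 125 - 2q_C = 0, so q_C = 125/2.

62.50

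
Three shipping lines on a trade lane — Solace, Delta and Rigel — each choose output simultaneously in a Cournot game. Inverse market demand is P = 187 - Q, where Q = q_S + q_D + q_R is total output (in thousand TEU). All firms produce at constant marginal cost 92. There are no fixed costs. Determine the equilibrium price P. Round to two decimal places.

115.75

A representative firm's profit is π_i = q_i(187 - Q) - 92q_i.
First-order condition (treating rivals' output as given): 95 - 2q_i - Σ_{j≠i} q_j = 0.
With identical firms every q_j equals q_i, so Σ_{j≠i} q_j = 2q_i and 95 = 4q_i, giving q_i = 95/4.
Total output Q = 285/4, so price P = 187 - 285/4 = 463/4.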